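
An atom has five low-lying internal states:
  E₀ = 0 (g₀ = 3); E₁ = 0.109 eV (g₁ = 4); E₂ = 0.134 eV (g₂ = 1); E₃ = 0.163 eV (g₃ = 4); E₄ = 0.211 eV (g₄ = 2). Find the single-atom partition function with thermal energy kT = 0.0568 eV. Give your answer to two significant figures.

Eᵢ/kT = 0, 1.919, 2.359, 2.870, 3.715.
Z = Σ gᵢe^(−Eᵢ/kT) = 3·e^(−0) + 4·e^(−1.919) + 1·e^(−2.359) + 4·e^(−2.870) + 2·e^(−3.715) = 3.000 + 0.5870 + 0.09451 + 0.2268 + 0.04871 = 3.957.

Z = 4.0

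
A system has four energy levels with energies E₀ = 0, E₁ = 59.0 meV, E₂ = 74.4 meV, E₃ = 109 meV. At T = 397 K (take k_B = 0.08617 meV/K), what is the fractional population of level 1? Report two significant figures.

0.13

k_BT = 0.08617 × 397 K = 34.21 meV.
Eᵢ/kT = 0, 1.725, 2.175, 3.186.
Z = Σ e^(−Eᵢ/kT) = e^(−0) + e^(−1.725) + e^(−2.175) + e^(−3.186) = 1.000 + 0.1782 + 0.1136 + 0.04134 = 1.333.
P₁ = e^(−E₁/kT) / Z = 0.1782/1.333 = 0.13.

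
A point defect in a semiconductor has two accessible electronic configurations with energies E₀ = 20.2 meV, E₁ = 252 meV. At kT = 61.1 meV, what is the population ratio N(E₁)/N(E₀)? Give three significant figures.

n₁/n₀ = exp[−(E₁−E₀)/kT] = exp(−(231.8 meV)/(61.1 meV)) = exp(-3.7938) = 0.0225.

0.0225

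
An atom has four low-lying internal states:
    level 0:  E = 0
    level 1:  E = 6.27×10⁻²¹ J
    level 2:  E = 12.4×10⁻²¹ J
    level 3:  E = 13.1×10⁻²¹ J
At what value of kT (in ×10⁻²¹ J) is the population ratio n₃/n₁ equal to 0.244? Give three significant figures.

n₃/n₁ = exp[−(E₃−E₁)/kT] = 0.244.
⇒ (E₃−E₁)/kT = ln(1/0.244) = ln(4.0984) = 1.4106.
kT = 6.83 ×10⁻²¹ J / 1.4106 = 4.84 ×10⁻²¹ J.

4.84 ×10⁻²¹ J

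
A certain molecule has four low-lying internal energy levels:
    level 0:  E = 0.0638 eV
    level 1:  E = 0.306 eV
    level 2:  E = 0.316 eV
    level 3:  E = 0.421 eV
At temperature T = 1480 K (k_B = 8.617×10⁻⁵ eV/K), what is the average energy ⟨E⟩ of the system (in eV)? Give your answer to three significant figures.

0.133 eV

k_BT = 8.617×10⁻⁵ × 1480 K = 0.12753 eV.
Eᵢ/kT = 0.50027, 2.3994, 2.4778, 3.3012.
Z = Σ e^(−Eᵢ/kT) = e^(−0.50027) + e^(−2.3994) + e^(−2.4778) + e^(−3.3012) = 0.60637 + 0.090772 + 0.083928 + 0.036839 = 0.81791.
⟨E⟩ = Σ Eᵢ e^(−Eᵢ/kT) / Z = (0.0638·0.60637 + 0.306·0.090772 + 0.316·0.083928 + 0.421·0.036839) / 0.81791 = 0.133 eV.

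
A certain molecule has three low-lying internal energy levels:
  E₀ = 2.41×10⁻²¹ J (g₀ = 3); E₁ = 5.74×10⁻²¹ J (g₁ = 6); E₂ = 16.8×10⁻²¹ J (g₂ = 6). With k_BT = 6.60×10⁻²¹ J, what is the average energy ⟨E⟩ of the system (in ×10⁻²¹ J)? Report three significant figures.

Eᵢ/kT = 0.36515, 0.86970, 2.5455.
Z = Σ gᵢe^(−Eᵢ/kT) = 3·e^(−0.36515) + 6·e^(−0.86970) + 6·e^(−2.5455) = 2.0823 + 2.5145 + 0.47060 = 5.0674.
⟨E⟩ = Σ Eᵢ gᵢe^(−Eᵢ/kT) / Z = (2.41·2.0823 + 5.74·2.5145 + 16.8·0.47060) / 5.0674 = 5.40 ×10⁻²¹ J.

5.40 ×10⁻²¹ J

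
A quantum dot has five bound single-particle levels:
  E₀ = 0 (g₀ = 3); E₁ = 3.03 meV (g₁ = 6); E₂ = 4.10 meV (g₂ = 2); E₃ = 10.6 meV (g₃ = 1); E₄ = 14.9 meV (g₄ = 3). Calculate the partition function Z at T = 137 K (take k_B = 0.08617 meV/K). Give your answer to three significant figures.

k_BT = 0.08617 × 137 K = 11.805 meV.
Eᵢ/kT = 0, 0.25667, 0.34731, 0.89792, 1.2622.
Z = Σ gᵢe^(−Eᵢ/kT) = 3·e^(−0) + 6·e^(−0.25667) + 2·e^(−0.34731) + 1·e^(−0.89792) + 3·e^(−1.2622) = 3.0000 + 4.6417 + 1.4132 + 0.40742 + 0.84909 = 10.311.

Z = 10.3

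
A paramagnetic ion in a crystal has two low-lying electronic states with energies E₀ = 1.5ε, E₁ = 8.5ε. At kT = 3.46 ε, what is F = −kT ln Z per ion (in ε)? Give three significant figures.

1.07 ε

Eᵢ/kT = 0.43353, 2.4566.
Z = Σ e^(−Eᵢ/kT) = e^(−0.43353) + e^(−2.4566) = 0.64822 + 0.085726 = 0.73395.
F = −kT ln Z = −3.46 × ln(0.73395) = −3.46 × -0.30931 = 1.07 ε.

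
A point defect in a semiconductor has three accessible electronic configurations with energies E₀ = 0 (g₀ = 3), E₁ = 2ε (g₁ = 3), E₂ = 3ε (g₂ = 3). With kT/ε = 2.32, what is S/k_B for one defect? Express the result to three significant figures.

Eᵢ/kT = 0, 0.86207, 1.2931.
Z = Σ gᵢe^(−Eᵢ/kT) = 3·e^(−0) + 3·e^(−0.86207) + 3·e^(−1.2931) = 3.0000 + 1.2669 + 0.82326 = 5.0902.
⟨E⟩ = Σ EᵢPᵢ = 0.98298 ε.
S/k_B = ln Z + ⟨E⟩/kT = ln(5.0902) + 0.98298/2.32 = 1.6273 + 0.42370 = 2.05.

2.05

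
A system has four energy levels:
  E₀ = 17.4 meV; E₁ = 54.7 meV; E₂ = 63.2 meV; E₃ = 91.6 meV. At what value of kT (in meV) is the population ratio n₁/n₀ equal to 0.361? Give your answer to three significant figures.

n₁/n₀ = exp[−(E₁−E₀)/kT] = 0.361.
⇒ (E₁−E₀)/kT = ln(1/0.361) = ln(2.7701) = 1.0189.
kT = 37.3 meV / 1.0189 = 36.6 meV.

36.6 meV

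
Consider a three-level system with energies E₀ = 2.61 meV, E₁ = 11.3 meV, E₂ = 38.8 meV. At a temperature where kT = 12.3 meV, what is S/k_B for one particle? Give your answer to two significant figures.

Eᵢ/kT = 0.2122, 0.9187, 3.154.
Z = Σ e^(−Eᵢ/kT) = e^(−0.2122) + e^(−0.9187) + e^(−3.154) = 0.8088 + 0.3990 + 0.04268 = 1.250.
⟨E⟩ = Σ EᵢPᵢ = 6.621 meV.
S/k_B = ln Z + ⟨E⟩/kT = ln(1.250) + 6.621/12.3 = 0.2231 + 0.5383 = 0.76.

0.76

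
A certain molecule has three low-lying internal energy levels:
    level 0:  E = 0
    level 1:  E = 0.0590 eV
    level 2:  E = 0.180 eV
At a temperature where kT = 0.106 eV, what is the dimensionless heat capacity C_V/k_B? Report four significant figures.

0.2730

Eᵢ/kT = 0, 0.556604, 1.69811.
Z = Σ e^(−Eᵢ/kT) = e^(−0) + e^(−0.556604) + e^(−1.69811) = 1.00000 + 0.573152 + 0.183029 = 1.75618.
⟨E⟩ = 0.0380150 eV, ⟨E²⟩ = 0.00451280 eV².
C_V/k_B = (⟨E²⟩ − ⟨E⟩²)/(kT)² = (0.00451280 − 0.00144514)/0.0112360 = 0.2730.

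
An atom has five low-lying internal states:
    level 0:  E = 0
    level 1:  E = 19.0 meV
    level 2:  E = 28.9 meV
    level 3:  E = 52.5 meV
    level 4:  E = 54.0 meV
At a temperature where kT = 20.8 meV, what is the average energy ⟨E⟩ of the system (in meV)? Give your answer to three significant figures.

12.8 meV

Eᵢ/kT = 0, 0.91346, 1.3894, 2.5240, 2.5962.
Z = Σ e^(−Eᵢ/kT) = e^(−0) + e^(−0.91346) + e^(−1.3894) + e^(−2.5240) + e^(−2.5962) = 1.0000 + 0.40113 + 0.24922 + 0.080138 + 0.074556 = 1.8050.
⟨E⟩ = Σ Eᵢ e^(−Eᵢ/kT) / Z = (0·1.0000 + 19.0·0.40113 + 28.9·0.24922 + 52.5·0.080138 + 54.0·0.074556) / 1.8050 = 12.8 meV.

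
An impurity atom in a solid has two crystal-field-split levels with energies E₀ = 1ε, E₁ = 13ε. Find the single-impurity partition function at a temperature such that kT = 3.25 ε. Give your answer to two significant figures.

Z = 0.75

Eᵢ/kT = 0.3077, 4.000.
Z = Σ e^(−Eᵢ/kT) = e^(−0.3077) + e^(−4.000) = 0.7351 + 0.01832 = 0.7534.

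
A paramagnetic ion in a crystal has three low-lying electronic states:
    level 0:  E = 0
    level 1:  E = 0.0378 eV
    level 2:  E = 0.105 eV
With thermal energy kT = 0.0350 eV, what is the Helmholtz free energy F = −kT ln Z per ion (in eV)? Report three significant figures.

Eᵢ/kT = 0, 1.0800, 3.0000.
Z = Σ e^(−Eᵢ/kT) = e^(−0) + e^(−1.0800) + e^(−3.0000) = 1.0000 + 0.33960 + 0.049787 = 1.3894.
F = −kT ln Z = −0.0350 × ln(1.3894) = −0.0350 × 0.32887 = -0.0115 eV.

-0.0115 eV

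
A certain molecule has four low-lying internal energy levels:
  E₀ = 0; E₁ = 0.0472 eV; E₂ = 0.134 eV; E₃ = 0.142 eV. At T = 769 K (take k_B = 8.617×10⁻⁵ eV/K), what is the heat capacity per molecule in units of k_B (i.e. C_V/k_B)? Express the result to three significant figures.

0.515

k_BT = 8.617×10⁻⁵ × 769 K = 0.066265 eV.
Eᵢ/kT = 0, 0.71229, 2.0222, 2.1429.
Z = Σ e^(−Eᵢ/kT) = e^(−0) + e^(−0.71229) + e^(−2.0222) + e^(−2.1429) = 1.0000 + 0.49052 + 0.13236 + 0.11731 = 1.7402.
⟨E⟩ = 0.033069 eV, ⟨E²⟩ = 0.0033530 eV².
C_V/k_B = (⟨E²⟩ − ⟨E⟩²)/(kT)² = (0.0033530 − 0.0010936)/0.0043911 = 0.515.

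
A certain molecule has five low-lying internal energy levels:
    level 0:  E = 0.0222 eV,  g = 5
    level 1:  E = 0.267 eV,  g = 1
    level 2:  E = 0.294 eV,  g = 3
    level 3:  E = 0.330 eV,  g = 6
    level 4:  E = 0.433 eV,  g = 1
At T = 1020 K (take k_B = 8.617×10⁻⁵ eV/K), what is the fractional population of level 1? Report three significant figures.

k_BT = 8.617×10⁻⁵ × 1020 K = 0.087893 eV.
Eᵢ/kT = 0.25258, 3.0378, 3.3450, 3.7546, 4.9264.
Z = Σ gᵢe^(−Eᵢ/kT) = 5·e^(−0.25258) + 1·e^(−3.0378) + 3·e^(−3.3450) + 6·e^(−3.7546) + 1·e^(−4.9264) = 3.8840 + 0.047940 + 0.10578 + 0.14046 + 0.0072526 = 4.1854.
P₁ = g₁ e^(−E₁/kT) / Z = 0.047940/4.1854 = 0.0115.

0.0115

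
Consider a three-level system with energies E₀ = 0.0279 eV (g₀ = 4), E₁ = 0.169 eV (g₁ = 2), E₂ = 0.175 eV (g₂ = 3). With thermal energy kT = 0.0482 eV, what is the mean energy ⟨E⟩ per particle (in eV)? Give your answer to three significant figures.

0.0364 eV

Eᵢ/kT = 0.57884, 3.5062, 3.6307.
Z = Σ gᵢe^(−Eᵢ/kT) = 4·e^(−0.57884) + 2·e^(−3.5062) + 3·e^(−3.6307) = 2.2422 + 0.060021 + 0.079493 = 2.3817.
⟨E⟩ = Σ Eᵢ gᵢe^(−Eᵢ/kT) / Z = (0.0279·2.2422 + 0.169·0.060021 + 0.175·0.079493) / 2.3817 = 0.0364 eV.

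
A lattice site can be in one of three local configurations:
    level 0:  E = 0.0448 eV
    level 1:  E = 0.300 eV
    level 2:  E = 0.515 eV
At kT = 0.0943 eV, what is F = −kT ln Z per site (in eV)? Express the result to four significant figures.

0.03810 eV

Eᵢ/kT = 0.475080, 3.18134, 5.46129.
Z = Σ e^(−Eᵢ/kT) = e^(−0.475080) + e^(−3.18134) + e^(−5.46129) = 0.621835 + 0.0415300 + 0.00424807 = 0.667613.
F = −kT ln Z = −0.0943 × ln(0.667613) = −0.0943 × -0.404047 = 0.03810 eV.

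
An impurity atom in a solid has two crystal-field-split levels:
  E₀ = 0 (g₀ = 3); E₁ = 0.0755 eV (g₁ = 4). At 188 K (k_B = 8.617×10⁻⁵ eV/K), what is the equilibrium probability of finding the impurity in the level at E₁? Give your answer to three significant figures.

0.0125

k_BT = 8.617×10⁻⁵ × 188 K = 0.016200 eV.
Eᵢ/kT = 0, 4.6605.
Z = Σ gᵢe^(−Eᵢ/kT) = 3·e^(−0) + 4·e^(−4.6605) = 3.0000 + 0.037847 = 3.0378.
P₁ = g₁ e^(−E₁/kT) / Z = 0.037847/3.0378 = 0.0125.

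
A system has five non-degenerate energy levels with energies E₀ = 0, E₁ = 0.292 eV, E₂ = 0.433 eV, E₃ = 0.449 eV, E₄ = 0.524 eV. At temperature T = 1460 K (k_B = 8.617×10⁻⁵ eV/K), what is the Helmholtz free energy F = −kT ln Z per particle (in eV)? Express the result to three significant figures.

-0.0202 eV

k_BT = 8.617×10⁻⁵ × 1460 K = 0.12581 eV.
Eᵢ/kT = 0, 2.3210, 3.4417, 3.5689, 4.1650.
Z = Σ e^(−Eᵢ/kT) = e^(−0) + e^(−2.3210) + e^(−3.4417) + e^(−3.5689) + e^(−4.1650) = 1.0000 + 0.098175 + 0.032010 + 0.028187 + 0.015530 = 1.1739.
F = −kT ln Z = −0.12581 × ln(1.1739) = −0.12581 × 0.16033 = -0.0202 eV.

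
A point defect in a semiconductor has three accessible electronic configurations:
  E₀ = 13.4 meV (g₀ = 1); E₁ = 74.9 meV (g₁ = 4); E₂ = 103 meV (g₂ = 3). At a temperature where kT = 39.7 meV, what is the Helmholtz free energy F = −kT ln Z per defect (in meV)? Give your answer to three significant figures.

-17.2 meV

Eᵢ/kT = 0.33753, 1.8866, 2.5945.
Z = Σ gᵢe^(−Eᵢ/kT) = 1·e^(−0.33753) + 4·e^(−1.8866) + 3·e^(−2.5945) = 0.71353 + 0.60635 + 0.22405 = 1.5439.
F = −kT ln Z = −39.7 × ln(1.5439) = −39.7 × 0.43431 = -17.2 meV.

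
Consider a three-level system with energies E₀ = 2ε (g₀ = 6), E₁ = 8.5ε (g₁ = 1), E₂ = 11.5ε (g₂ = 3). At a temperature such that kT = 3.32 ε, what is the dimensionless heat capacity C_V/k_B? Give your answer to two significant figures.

0.29

Eᵢ/kT = 0.6024, 2.560, 3.464.
Z = Σ gᵢe^(−Eᵢ/kT) = 6·e^(−0.6024) + 1·e^(−2.560) + 3·e^(−3.464) = 3.285 + 0.07730 + 0.09391 = 3.456.
⟨E⟩ = 2.404 ε, ⟨E²⟩ = 9.012 ε².
C_V/k_B = (⟨E²⟩ − ⟨E⟩²)/(kT)² = (9.012 − 5.779)/11.02 = 0.29.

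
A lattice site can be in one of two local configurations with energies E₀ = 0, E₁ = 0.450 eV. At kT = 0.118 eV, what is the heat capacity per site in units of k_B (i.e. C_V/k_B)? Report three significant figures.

Eᵢ/kT = 0, 3.8136.
Z = Σ e^(−Eᵢ/kT) = e^(−0) + e^(−3.8136) = 1.0000 + 0.022069 = 1.0221.
⟨E⟩ = 0.0097163 eV, ⟨E²⟩ = 0.0043723 eV².
C_V/k_B = (⟨E²⟩ − ⟨E⟩²)/(kT)² = (0.0043723 − 0.000094406)/0.013924 = 0.307.

0.307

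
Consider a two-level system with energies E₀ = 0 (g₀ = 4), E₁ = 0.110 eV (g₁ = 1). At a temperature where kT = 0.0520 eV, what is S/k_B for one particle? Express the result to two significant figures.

1.5

Eᵢ/kT = 0, 2.115.
Z = Σ gᵢe^(−Eᵢ/kT) = 4·e^(−0) + 1·e^(−2.115) = 4.000 + 0.1206 = 4.121.
⟨E⟩ = Σ EᵢPᵢ = 0.003219 eV.
S/k_B = ln Z + ⟨E⟩/kT = ln(4.121) + 0.003219/0.0520 = 1.416 + 0.06190 = 1.5.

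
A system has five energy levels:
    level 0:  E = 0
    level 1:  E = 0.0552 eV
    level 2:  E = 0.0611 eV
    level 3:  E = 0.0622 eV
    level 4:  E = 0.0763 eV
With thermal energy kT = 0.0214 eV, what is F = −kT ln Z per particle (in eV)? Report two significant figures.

Eᵢ/kT = 0, 2.579, 2.855, 2.907, 3.565.
Z = Σ e^(−Eᵢ/kT) = e^(−0) + e^(−2.579) + e^(−2.855) + e^(−2.907) + e^(−3.565) = 1.000 + 0.07585 + 0.05756 + 0.05464 + 0.02830 = 1.216.
F = −kT ln Z = −0.0214 × ln(1.216) = −0.0214 × 0.1956 = -0.0042 eV.

-0.0042 eV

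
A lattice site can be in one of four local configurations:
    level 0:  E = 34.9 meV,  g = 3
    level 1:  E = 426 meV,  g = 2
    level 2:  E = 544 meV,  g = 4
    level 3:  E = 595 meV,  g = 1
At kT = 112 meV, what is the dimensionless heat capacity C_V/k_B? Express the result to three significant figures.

0.555

Eᵢ/kT = 0.31161, 3.8036, 4.8571, 5.3125.
Z = Σ gᵢe^(−Eᵢ/kT) = 3·e^(−0.31161) + 2·e^(−3.8036) + 4·e^(−4.8571) + 1·e^(−5.3125) = 2.1968 + 0.044581 + 0.031092 + 0.0049296 = 2.2774.
⟨E⟩ = 50.719 meV, ⟨E²⟩ = 9533.9 meV².
C_V/k_B = (⟨E²⟩ − ⟨E⟩²)/(kT)² = (9533.9 − 2572.4)/12544 = 0.555.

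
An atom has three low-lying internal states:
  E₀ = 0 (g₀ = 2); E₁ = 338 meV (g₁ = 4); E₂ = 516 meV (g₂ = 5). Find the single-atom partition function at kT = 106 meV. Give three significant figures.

Z = 2.20

Eᵢ/kT = 0, 3.1887, 4.8679.
Z = Σ gᵢe^(−Eᵢ/kT) = 2·e^(−0) + 4·e^(−3.1887) + 5·e^(−4.8679) = 2.0000 + 0.16490 + 0.038447 = 2.2033.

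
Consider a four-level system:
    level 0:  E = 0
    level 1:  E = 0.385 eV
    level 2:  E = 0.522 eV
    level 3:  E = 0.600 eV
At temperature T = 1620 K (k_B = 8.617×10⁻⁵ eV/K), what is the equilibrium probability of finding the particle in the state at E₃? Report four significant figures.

0.01235

k_BT = 8.617×10⁻⁵ × 1620 K = 0.139595 eV.
Eᵢ/kT = 0, 2.75798, 3.73939, 4.29815.
Z = Σ e^(−Eᵢ/kT) = e^(−0) + e^(−2.75798) + e^(−3.73939) + e^(−4.29815) = 1.00000 + 0.0634197 + 0.0237686 + 0.0135937 = 1.10078.
P₃ = e^(−E₃/kT) / Z = 0.0135937/1.10078 = 0.01235.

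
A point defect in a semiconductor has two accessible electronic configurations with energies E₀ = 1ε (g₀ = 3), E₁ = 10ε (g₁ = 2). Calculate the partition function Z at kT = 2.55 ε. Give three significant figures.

Z = 2.07

Eᵢ/kT = 0.39216, 3.9216.
Z = Σ gᵢe^(−Eᵢ/kT) = 3·e^(−0.39216) + 2·e^(−3.9216) = 2.0268 + 0.039619 = 2.0664.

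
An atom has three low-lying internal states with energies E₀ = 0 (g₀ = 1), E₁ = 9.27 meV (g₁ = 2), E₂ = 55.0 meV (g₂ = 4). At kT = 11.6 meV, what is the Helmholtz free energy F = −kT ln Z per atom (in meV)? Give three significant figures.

-7.65 meV

Eᵢ/kT = 0, 0.79914, 4.7414.
Z = Σ gᵢe^(−Eᵢ/kT) = 1·e^(−0) + 2·e^(−0.79914) + 4·e^(−4.7414) = 1.0000 + 0.89943 + 0.034906 = 1.9343.
F = −kT ln Z = −11.6 × ln(1.9343) = −11.6 × 0.65975 = -7.65 meV.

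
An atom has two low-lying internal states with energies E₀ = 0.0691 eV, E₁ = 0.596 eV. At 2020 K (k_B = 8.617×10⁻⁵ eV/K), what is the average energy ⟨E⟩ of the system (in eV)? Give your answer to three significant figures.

k_BT = 8.617×10⁻⁵ × 2020 K = 0.17406 eV.
Eᵢ/kT = 0.39699, 3.4241.
Z = Σ e^(−Eᵢ/kT) = e^(−0.39699) + e^(−3.4241) = 0.67234 + 0.032579 = 0.70492.
⟨E⟩ = Σ Eᵢ e^(−Eᵢ/kT) / Z = (0.0691·0.67234 + 0.596·0.032579) / 0.70492 = 0.0935 eV.

0.0935 eV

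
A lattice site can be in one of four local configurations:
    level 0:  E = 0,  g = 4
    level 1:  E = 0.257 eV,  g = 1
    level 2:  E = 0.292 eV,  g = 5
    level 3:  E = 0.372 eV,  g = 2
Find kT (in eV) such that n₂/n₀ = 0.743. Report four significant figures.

n₂/n₀ = (g₂/g₀) exp[−(E₂−E₀)/kT] = 0.743.
⇒ (E₂−E₀)/kT = ln((5/4)/0.743) = ln(1.68237) = 0.520204.
kT = 0.292 eV / 0.520204 = 0.5613 eV.

0.5613 eV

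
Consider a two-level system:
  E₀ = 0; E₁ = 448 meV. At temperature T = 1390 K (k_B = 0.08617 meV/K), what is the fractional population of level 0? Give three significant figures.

0.977

k_BT = 0.08617 × 1390 K = 119.78 meV.
Eᵢ/kT = 0, 3.7402.
Z = Σ e^(−Eᵢ/kT) = e^(−0) + e^(−3.7402) = 1.0000 + 0.023749 = 1.0237.
P₀ = e^(−E₀/kT) / Z = 1.0000/1.0237 = 0.977.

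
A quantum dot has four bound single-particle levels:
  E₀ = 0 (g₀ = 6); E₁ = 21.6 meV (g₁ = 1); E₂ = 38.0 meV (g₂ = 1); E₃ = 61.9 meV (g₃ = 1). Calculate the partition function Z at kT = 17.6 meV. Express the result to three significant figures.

Z = 6.44

Eᵢ/kT = 0, 1.2273, 2.1591, 3.5170.
Z = Σ gᵢe^(−Eᵢ/kT) = 6·e^(−0) + 1·e^(−1.2273) + 1·e^(−2.1591) + 1·e^(−3.5170) = 6.0000 + 0.29308 + 0.11543 + 0.029688 = 6.4382.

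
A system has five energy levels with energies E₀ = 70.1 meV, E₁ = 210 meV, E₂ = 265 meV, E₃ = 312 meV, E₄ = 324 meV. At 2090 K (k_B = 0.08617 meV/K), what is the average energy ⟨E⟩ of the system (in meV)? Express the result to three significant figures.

181 meV

k_BT = 0.08617 × 2090 K = 180.10 meV.
Eᵢ/kT = 0.38923, 1.1660, 1.4714, 1.7324, 1.7990.
Z = Σ e^(−Eᵢ/kT) = e^(−0.38923) + e^(−1.1660) + e^(−1.4714) + e^(−1.7324) + e^(−1.7990) = 0.67758 + 0.31161 + 0.22960 + 0.17686 + 0.16546 = 1.5611.
⟨E⟩ = Σ Eᵢ e^(−Eᵢ/kT) / Z = (70.1·0.67758 + 210·0.31161 + 265·0.22960 + 312·0.17686 + 324·0.16546) / 1.5611 = 181 meV.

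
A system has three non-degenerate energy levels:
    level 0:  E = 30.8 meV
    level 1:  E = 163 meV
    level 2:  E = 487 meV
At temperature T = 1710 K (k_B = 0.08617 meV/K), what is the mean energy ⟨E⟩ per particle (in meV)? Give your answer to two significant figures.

k_BT = 0.08617 × 1710 K = 147.4 meV.
Eᵢ/kT = 0.2090, 1.106, 3.304.
Z = Σ e^(−Eᵢ/kT) = e^(−0.2090) + e^(−1.106) + e^(−3.304) = 0.8114 + 0.3309 + 0.03674 = 1.179.
⟨E⟩ = Σ Eᵢ e^(−Eᵢ/kT) / Z = (30.8·0.8114 + 163·0.3309 + 487·0.03674) / 1.179 = 82 meV.

82 meV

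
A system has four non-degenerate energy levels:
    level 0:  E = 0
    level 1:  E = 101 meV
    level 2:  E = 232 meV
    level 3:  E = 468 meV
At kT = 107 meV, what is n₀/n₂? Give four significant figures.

n₀/n₂ = exp[−(E₀−E₂)/kT] = exp(−(-232 meV)/(107 meV)) = exp(2.16822) = 8.743.

8.743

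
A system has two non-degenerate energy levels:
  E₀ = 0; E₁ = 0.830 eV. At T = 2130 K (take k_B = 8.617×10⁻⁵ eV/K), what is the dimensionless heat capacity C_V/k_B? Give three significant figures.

0.217

k_BT = 8.617×10⁻⁵ × 2130 K = 0.18354 eV.
Eᵢ/kT = 0, 4.5222.
Z = Σ e^(−Eᵢ/kT) = e^(−0) + e^(−4.5222) = 1.0000 + 0.010865 = 1.0109.
⟨E⟩ = 0.0089207 eV, ⟨E²⟩ = 0.0074042 eV².
C_V/k_B = (⟨E²⟩ − ⟨E⟩²)/(kT)² = (0.0074042 − 0.000079579)/0.033687 = 0.217.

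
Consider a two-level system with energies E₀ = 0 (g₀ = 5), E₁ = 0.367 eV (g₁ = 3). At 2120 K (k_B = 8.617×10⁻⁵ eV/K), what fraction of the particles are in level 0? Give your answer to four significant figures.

0.9255

k_BT = 8.617×10⁻⁵ × 2120 K = 0.182680 eV.
Eᵢ/kT = 0, 2.00898.
Z = Σ gᵢe^(−Eᵢ/kT) = 5·e^(−0) + 3·e^(−2.00898) = 5.00000 + 0.402376 = 5.40238.
P₀ = g₀ e^(−E₀/kT) / Z = 5.00000/5.40238 = 0.9255.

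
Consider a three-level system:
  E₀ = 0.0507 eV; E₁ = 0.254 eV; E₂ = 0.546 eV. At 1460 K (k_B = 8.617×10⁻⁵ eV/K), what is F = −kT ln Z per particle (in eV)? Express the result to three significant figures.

0.0259 eV

k_BT = 8.617×10⁻⁵ × 1460 K = 0.12581 eV.
Eᵢ/kT = 0.40299, 2.0189, 4.3399.
Z = Σ e^(−Eᵢ/kT) = e^(−0.40299) + e^(−2.0189) + e^(−4.3399) = 0.66832 + 0.13280 + 0.013038 = 0.81416.
F = −kT ln Z = −0.12581 × ln(0.81416) = −0.12581 × -0.20560 = 0.0259 eV.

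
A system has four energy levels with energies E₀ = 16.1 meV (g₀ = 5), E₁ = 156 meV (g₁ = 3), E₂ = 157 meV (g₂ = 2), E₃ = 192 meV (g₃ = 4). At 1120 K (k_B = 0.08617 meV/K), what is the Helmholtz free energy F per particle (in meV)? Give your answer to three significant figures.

-169 meV

k_BT = 0.08617 × 1120 K = 96.510 meV.
Eᵢ/kT = 0.16682, 1.6164, 1.6268, 1.9894.
Z = Σ gᵢe^(−Eᵢ/kT) = 5·e^(−0.16682) + 3·e^(−1.6164) + 2·e^(−1.6268) + 4·e^(−1.9894) = 4.2318 + 0.59584 + 0.39312 + 0.54711 = 5.7679.
F = −kT ln Z = −96.510 × ln(5.7679) = −96.510 × 1.7523 = -169 meV.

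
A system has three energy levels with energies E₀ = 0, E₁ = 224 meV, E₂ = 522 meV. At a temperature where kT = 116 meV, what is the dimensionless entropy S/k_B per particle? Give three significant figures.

Eᵢ/kT = 0, 1.9310, 4.5000.
Z = Σ e^(−Eᵢ/kT) = e^(−0) + e^(−1.9310) + e^(−4.5000) = 1.0000 + 0.14500 + 0.011109 = 1.1561.
⟨E⟩ = Σ EᵢPᵢ = 33.110 meV.
S/k_B = ln Z + ⟨E⟩/kT = ln(1.1561) + 33.110/116 = 0.14505 + 0.28543 = 0.430.

0.430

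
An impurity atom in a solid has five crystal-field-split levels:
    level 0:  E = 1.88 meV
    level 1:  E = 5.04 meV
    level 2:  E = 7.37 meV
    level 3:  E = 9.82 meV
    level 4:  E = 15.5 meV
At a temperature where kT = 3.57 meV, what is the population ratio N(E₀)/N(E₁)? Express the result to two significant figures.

n₀/n₁ = exp[−(E₀−E₁)/kT] = exp(−(-3.16 meV)/(3.57 meV)) = exp(0.8852) = 2.4.

2.4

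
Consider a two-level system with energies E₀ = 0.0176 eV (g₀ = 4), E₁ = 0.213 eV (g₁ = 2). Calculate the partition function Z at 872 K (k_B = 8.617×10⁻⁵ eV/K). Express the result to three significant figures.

k_BT = 8.617×10⁻⁵ × 872 K = 0.075140 eV.
Eᵢ/kT = 0.23423, 2.8347.
Z = Σ gᵢe^(−Eᵢ/kT) = 4·e^(−0.23423) + 2·e^(−2.8347) = 3.1647 + 0.11747 = 3.2822.

Z = 3.28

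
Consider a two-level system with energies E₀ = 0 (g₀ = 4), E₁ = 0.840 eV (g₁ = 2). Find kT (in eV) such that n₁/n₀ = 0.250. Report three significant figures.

n₁/n₀ = (g₁/g₀) exp[−(E₁−E₀)/kT] = 0.250.
⇒ (E₁−E₀)/kT = ln((2/4)/0.250) = ln(2.0000) = 0.69315.
kT = 0.840 eV / 0.69315 = 1.21 eV.

1.21 eV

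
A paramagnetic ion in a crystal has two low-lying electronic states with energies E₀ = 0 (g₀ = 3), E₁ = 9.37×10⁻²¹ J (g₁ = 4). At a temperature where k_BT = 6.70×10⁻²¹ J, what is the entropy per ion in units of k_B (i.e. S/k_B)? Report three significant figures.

1.73

Eᵢ/kT = 0, 1.3985.
Z = Σ gᵢe^(−Eᵢ/kT) = 3·e^(−0) + 4·e^(−1.3985) = 3.0000 + 0.98787 = 3.9879.
⟨E⟩ = Σ EᵢPᵢ = 2.3211 ×10⁻²¹ J.
S/k_B = ln Z + ⟨E⟩/kT = ln(3.9879) + 2.3211/6.70 = 1.3833 + 0.34643 = 1.73.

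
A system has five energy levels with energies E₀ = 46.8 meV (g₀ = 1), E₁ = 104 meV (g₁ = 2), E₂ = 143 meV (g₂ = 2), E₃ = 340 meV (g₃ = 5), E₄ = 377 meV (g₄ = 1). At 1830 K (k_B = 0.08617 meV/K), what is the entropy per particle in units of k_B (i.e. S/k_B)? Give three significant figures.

2.13

k_BT = 0.08617 × 1830 K = 157.69 meV.
Eᵢ/kT = 0.29678, 0.65952, 0.90684, 2.1561, 2.3908.
Z = Σ gᵢe^(−Eᵢ/kT) = 1·e^(−0.29678) + 2·e^(−0.65952) + 2·e^(−0.90684) + 5·e^(−2.1561) + 1·e^(−2.3908) = 0.74321 + 1.0342 + 0.80760 + 0.57888 + 0.091556 = 3.2554.
⟨E⟩ = Σ EᵢPᵢ = 150.26 meV.
S/k_B = ln Z + ⟨E⟩/kT = ln(3.2554) + 150.26/157.69 = 1.1803 + 0.95288 = 2.13.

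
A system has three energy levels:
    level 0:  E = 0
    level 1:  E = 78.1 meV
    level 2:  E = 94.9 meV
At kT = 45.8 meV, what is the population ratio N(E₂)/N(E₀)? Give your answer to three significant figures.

n₂/n₀ = exp[−(E₂−E₀)/kT] = exp(−(94.9 meV)/(45.8 meV)) = exp(-2.0721) = 0.126.

0.126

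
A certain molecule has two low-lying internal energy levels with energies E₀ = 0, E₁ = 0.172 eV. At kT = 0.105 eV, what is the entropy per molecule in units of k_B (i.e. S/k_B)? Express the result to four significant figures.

Eᵢ/kT = 0, 1.63810.
Z = Σ e^(−Eᵢ/kT) = e^(−0) + e^(−1.63810) = 1.00000 + 0.194349 = 1.19435.
⟨E⟩ = Σ EᵢPᵢ = 0.0279885 eV.
S/k_B = ln Z + ⟨E⟩/kT = ln(1.19435) + 0.0279885/0.105 = 0.177602 + 0.266557 = 0.4442.

0.4442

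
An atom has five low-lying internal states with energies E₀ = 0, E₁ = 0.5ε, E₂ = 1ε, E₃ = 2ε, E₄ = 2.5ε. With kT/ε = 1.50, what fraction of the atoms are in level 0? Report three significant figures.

Eᵢ/kT = 0, 0.33333, 0.66667, 1.3333, 1.6667.
Z = Σ e^(−Eᵢ/kT) = e^(−0) + e^(−0.33333) + e^(−0.66667) + e^(−1.3333) + e^(−1.6667) = 1.0000 + 0.71653 + 0.51342 + 0.26361 + 0.18887 = 2.6824.
P₀ = e^(−E₀/kT) / Z = 1.0000/2.6824 = 0.373.

0.373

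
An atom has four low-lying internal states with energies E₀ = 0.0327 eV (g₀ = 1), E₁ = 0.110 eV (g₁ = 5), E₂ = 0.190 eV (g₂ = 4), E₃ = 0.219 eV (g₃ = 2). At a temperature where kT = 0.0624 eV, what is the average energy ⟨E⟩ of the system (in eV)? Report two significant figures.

0.096 eV

Eᵢ/kT = 0.5240, 1.763, 3.045, 3.510.
Z = Σ gᵢe^(−Eᵢ/kT) = 1·e^(−0.5240) + 5·e^(−1.763) + 4·e^(−3.045) + 2·e^(−3.510) = 0.5921 + 0.8576 + 0.1904 + 0.05979 = 1.700.
⟨E⟩ = Σ Eᵢ gᵢe^(−Eᵢ/kT) / Z = (0.0327·0.5921 + 0.110·0.8576 + 0.190·0.1904 + 0.219·0.05979) / 1.700 = 0.096 eV.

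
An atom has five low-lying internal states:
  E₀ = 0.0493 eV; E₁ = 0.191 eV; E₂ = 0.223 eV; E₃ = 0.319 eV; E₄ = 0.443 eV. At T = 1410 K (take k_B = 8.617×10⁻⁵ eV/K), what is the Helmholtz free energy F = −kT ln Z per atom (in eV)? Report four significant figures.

k_BT = 8.617×10⁻⁵ × 1410 K = 0.121500 eV.
Eᵢ/kT = 0.405761, 1.57202, 1.83539, 2.62551, 3.64609.
Z = Σ e^(−Eᵢ/kT) = e^(−0.405761) + e^(−1.57202) + e^(−1.83539) + e^(−2.62551) + e^(−3.64609) = 0.666469 + 0.207625 + 0.159551 + 0.0724028 + 0.0260930 = 1.13214.
F = −kT ln Z = −0.121500 × ln(1.13214) = −0.121500 × 0.124110 = -0.01508 eV.

-0.01508 eV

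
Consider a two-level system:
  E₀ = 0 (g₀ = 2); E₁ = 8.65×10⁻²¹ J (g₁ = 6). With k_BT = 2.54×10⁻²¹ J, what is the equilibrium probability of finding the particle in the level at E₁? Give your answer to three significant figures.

Eᵢ/kT = 0, 3.4055.
Z = Σ gᵢe^(−Eᵢ/kT) = 2·e^(−0) + 6·e^(−3.4055) = 2.0000 + 0.19914 = 2.1991.
P₁ = g₁ e^(−E₁/kT) / Z = 0.19914/2.1991 = 0.0906.

0.0906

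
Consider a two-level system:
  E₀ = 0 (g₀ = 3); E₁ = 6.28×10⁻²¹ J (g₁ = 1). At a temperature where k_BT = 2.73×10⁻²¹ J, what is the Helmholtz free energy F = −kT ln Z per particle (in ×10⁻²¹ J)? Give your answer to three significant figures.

-3.09 ×10⁻²¹ J

Eᵢ/kT = 0, 2.3004.
Z = Σ gᵢe^(−Eᵢ/kT) = 3·e^(−0) + 1·e^(−2.3004) = 3.0000 + 0.10022 = 3.1002.
F = −kT ln Z = −2.73 × ln(3.1002) = −2.73 × 1.1315 = -3.09 ×10⁻²¹ J.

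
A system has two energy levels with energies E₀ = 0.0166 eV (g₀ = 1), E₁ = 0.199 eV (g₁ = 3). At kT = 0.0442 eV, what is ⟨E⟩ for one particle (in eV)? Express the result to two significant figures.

Eᵢ/kT = 0.3756, 4.502.
Z = Σ gᵢe^(−Eᵢ/kT) = 1·e^(−0.3756) + 3·e^(−4.502) = 0.6869 + 0.03326 = 0.7202.
⟨E⟩ = Σ Eᵢ gᵢe^(−Eᵢ/kT) / Z = (0.0166·0.6869 + 0.199·0.03326) / 0.7202 = 0.025 eV.

0.025 eV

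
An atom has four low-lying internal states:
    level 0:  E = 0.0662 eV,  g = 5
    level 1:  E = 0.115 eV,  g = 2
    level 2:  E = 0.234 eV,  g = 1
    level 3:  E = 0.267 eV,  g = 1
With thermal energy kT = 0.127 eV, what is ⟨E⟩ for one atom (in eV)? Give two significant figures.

0.089 eV

Eᵢ/kT = 0.5213, 0.9055, 1.843, 2.102.
Z = Σ gᵢe^(−Eᵢ/kT) = 5·e^(−0.5213) + 2·e^(−0.9055) + 1·e^(−1.843) + 1·e^(−2.102) = 2.969 + 0.8087 + 0.1583 + 0.1222 = 4.058.
⟨E⟩ = Σ Eᵢ gᵢe^(−Eᵢ/kT) / Z = (0.0662·2.969 + 0.115·0.8087 + 0.234·0.1583 + 0.267·0.1222) / 4.058 = 0.089 eV.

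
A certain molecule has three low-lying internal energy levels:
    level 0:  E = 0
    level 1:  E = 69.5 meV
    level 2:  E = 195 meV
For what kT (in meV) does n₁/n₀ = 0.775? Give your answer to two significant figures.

n₁/n₀ = exp[−(E₁−E₀)/kT] = 0.775.
⇒ (E₁−E₀)/kT = ln(1/0.775) = ln(1.290) = 0.2546.
kT = 69.5 meV / 0.2546 = 270 meV.

270 meV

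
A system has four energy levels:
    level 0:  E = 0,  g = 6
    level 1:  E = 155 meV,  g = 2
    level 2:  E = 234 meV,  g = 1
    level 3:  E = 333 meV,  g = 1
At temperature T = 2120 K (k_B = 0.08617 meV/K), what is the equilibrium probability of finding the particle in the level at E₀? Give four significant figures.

k_BT = 0.08617 × 2120 K = 182.680 meV.
Eᵢ/kT = 0, 0.848478, 1.28093, 1.82286.
Z = Σ gᵢe^(−Eᵢ/kT) = 6·e^(−0) + 2·e^(−0.848478) + 1·e^(−1.28093) + 1·e^(−1.82286) = 6.00000 + 0.856132 + 0.277779 + 0.161563 = 7.29547.
P₀ = g₀ e^(−E₀/kT) / Z = 6.00000/7.29547 = 0.8224.

0.8224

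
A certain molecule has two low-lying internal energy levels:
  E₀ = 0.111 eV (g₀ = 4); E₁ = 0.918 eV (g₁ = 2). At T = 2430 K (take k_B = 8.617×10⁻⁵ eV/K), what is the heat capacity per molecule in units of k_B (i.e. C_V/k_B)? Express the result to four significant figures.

k_BT = 8.617×10⁻⁵ × 2430 K = 0.209393 eV.
Eᵢ/kT = 0.530104, 4.38410.
Z = Σ gᵢe^(−Eᵢ/kT) = 4·e^(−0.530104) + 2·e^(−4.38410) = 2.35418 + 0.0249482 = 2.37913.
⟨E⟩ = 0.119462 eV, ⟨E²⟩ = 0.0210288 eV².
C_V/k_B = (⟨E²⟩ − ⟨E⟩²)/(kT)² = (0.0210288 − 0.0142712)/0.0438454 = 0.1541.

0.1541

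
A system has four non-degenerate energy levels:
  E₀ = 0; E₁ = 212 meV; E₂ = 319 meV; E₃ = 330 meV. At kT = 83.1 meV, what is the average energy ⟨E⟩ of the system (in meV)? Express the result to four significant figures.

26.49 meV

Eᵢ/kT = 0, 2.55114, 3.83875, 3.97112.
Z = Σ e^(−Eᵢ/kT) = e^(−0) + e^(−2.55114) + e^(−3.83875) + e^(−3.97112) = 1.00000 + 0.0779927 + 0.0215205 + 0.0188523 = 1.11837.
⟨E⟩ = Σ Eᵢ e^(−Eᵢ/kT) / Z = (0·1.00000 + 212·0.0779927 + 319·0.0215205 + 330·0.0188523) / 1.11837 = 26.49 meV.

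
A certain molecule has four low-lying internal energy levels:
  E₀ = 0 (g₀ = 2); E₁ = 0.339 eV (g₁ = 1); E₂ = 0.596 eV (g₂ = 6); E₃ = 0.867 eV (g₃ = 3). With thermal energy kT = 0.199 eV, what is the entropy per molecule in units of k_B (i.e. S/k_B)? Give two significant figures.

Eᵢ/kT = 0, 1.704, 2.995, 4.357.
Z = Σ gᵢe^(−Eᵢ/kT) = 2·e^(−0) + 1·e^(−1.704) + 6·e^(−2.995) + 3·e^(−4.357) = 2.000 + 0.1820 + 0.3002 + 0.03845 = 2.521.
⟨E⟩ = Σ EᵢPᵢ = 0.1087 eV.
S/k_B = ln Z + ⟨E⟩/kT = ln(2.521) + 0.1087/0.199 = 0.9247 + 0.5462 = 1.5.

1.5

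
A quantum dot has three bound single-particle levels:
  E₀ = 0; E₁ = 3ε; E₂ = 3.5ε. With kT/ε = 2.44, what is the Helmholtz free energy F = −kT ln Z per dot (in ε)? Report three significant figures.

-1.04 ε

Eᵢ/kT = 0, 1.2295, 1.4344.
Z = Σ e^(−Eᵢ/kT) = e^(−0) + e^(−1.2295) + e^(−1.4344) = 1.0000 + 0.29244 + 0.23826 = 1.5307.
F = −kT ln Z = −2.44 × ln(1.5307) = −2.44 × 0.42573 = -1.04 ε.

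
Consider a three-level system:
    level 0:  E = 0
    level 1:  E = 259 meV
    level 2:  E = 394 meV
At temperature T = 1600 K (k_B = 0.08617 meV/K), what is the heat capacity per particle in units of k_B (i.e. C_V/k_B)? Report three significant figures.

0.694

k_BT = 0.08617 × 1600 K = 137.87 meV.
Eᵢ/kT = 0, 1.8786, 2.8578.
Z = Σ e^(−Eᵢ/kT) = e^(−0) + e^(−1.8786) + e^(−2.8578) = 1.0000 + 0.15280 + 0.057395 = 1.2102.
⟨E⟩ = 51.387 meV, ⟨E²⟩ = 15832 meV².
C_V/k_B = (⟨E²⟩ − ⟨E⟩²)/(kT)² = (15832 − 2640.6)/19008 = 0.694.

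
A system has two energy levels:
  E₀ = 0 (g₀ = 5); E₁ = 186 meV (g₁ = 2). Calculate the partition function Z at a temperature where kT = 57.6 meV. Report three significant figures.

Eᵢ/kT = 0, 3.2292.
Z = Σ gᵢe^(−Eᵢ/kT) = 5·e^(−0) + 2·e^(−3.2292) = 5.0000 + 0.079178 = 5.0792.

Z = 5.08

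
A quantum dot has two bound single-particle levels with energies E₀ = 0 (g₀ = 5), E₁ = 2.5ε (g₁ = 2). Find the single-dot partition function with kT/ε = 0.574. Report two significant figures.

Z = 5.0

Eᵢ/kT = 0, 4.355.
Z = Σ gᵢe^(−Eᵢ/kT) = 5·e^(−0) + 2·e^(−4.355) = 5.000 + 0.02568 = 5.026.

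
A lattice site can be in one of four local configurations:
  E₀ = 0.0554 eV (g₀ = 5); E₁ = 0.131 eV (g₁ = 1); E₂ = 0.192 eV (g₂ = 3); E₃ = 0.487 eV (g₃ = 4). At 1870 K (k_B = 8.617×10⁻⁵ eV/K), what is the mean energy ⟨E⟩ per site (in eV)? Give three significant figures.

k_BT = 8.617×10⁻⁵ × 1870 K = 0.16114 eV.
Eᵢ/kT = 0.34380, 0.81296, 1.1915, 3.0222.
Z = Σ gᵢe^(−Eᵢ/kT) = 5·e^(−0.34380) + 1·e^(−0.81296) + 3·e^(−1.1915) + 4·e^(−3.0222) = 3.5454 + 0.44354 + 0.91130 + 0.19478 = 5.0950.
⟨E⟩ = Σ Eᵢ gᵢe^(−Eᵢ/kT) / Z = (0.0554·3.5454 + 0.131·0.44354 + 0.192·0.91130 + 0.487·0.19478) / 5.0950 = 0.103 eV.

0.103 eV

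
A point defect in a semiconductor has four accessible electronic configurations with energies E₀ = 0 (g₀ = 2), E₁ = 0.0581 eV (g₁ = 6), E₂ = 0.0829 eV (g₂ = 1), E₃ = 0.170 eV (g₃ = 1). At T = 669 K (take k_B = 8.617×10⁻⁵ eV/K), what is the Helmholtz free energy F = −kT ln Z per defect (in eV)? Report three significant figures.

-0.0864 eV

k_BT = 8.617×10⁻⁵ × 669 K = 0.057648 eV.
Eᵢ/kT = 0, 1.0078, 1.4380, 2.9489.
Z = Σ gᵢe^(−Eᵢ/kT) = 2·e^(−0) + 6·e^(−1.0078) + 1·e^(−1.4380) + 1·e^(−2.9489) = 2.0000 + 2.1901 + 0.23740 + 0.052397 = 4.4799.
F = −kT ln Z = −0.057648 × ln(4.4799) = −0.057648 × 1.4996 = -0.0864 eV.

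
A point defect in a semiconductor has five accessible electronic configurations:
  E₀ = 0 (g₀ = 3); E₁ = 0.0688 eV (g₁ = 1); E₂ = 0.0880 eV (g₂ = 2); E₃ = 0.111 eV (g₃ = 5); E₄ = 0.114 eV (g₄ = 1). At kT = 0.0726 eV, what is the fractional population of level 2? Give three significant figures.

0.113

Eᵢ/kT = 0, 0.94766, 1.2121, 1.5289, 1.5702.
Z = Σ gᵢe^(−Eᵢ/kT) = 3·e^(−0) + 1·e^(−0.94766) + 2·e^(−1.2121) + 5·e^(−1.5289) + 1·e^(−1.5702) = 3.0000 + 0.38765 + 0.59514 + 1.0839 + 0.20800 = 5.2747.
P₂ = g₂ e^(−E₂/kT) / Z = 0.59514/5.2747 = 0.113.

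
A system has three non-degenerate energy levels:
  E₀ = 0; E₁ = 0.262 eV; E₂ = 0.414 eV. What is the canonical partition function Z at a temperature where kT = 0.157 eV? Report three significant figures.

Eᵢ/kT = 0, 1.6688, 2.6369.
Z = Σ e^(−Eᵢ/kT) = e^(−0) + e^(−1.6688) + e^(−2.6369) = 1.0000 + 0.18847 + 0.071583 = 1.2601.

Z = 1.26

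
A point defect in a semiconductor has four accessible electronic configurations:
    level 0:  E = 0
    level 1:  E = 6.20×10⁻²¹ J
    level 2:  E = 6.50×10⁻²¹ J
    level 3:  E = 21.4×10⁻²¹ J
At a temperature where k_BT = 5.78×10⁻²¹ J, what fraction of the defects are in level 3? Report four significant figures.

0.01458

Eᵢ/kT = 0, 1.07266, 1.12457, 3.70242.
Z = Σ e^(−Eᵢ/kT) = e^(−0) + e^(−1.07266) + e^(−1.12457) + e^(−3.70242) = 1.00000 + 0.342097 + 0.324792 + 0.0246638 = 1.69155.
P₃ = e^(−E₃/kT) / Z = 0.0246638/1.69155 = 0.01458.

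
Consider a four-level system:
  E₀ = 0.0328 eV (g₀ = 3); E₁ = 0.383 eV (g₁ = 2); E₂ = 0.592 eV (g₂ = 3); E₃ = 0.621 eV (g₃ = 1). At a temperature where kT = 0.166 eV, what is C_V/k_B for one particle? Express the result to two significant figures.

Eᵢ/kT = 0.1976, 2.307, 3.566, 3.741.
Z = Σ gᵢe^(−Eᵢ/kT) = 3·e^(−0.1976) + 2·e^(−2.307) + 3·e^(−3.566) + 1·e^(−3.741) = 2.462 + 0.1991 + 0.08481 + 0.02373 = 2.770.
⟨E⟩ = 0.08013 eV, ⟨E²⟩ = 0.02553 eV².
C_V/k_B = (⟨E²⟩ − ⟨E⟩²)/(kT)² = (0.02553 − 0.006421)/0.02756 = 0.69.

0.69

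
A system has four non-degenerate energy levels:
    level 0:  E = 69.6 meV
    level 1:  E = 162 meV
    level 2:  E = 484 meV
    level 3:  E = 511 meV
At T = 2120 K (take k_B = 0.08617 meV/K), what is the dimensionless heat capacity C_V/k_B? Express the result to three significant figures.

0.496

k_BT = 0.08617 × 2120 K = 182.68 meV.
Eᵢ/kT = 0.38099, 0.88680, 2.6494, 2.7972.
Z = Σ e^(−Eᵢ/kT) = e^(−0.38099) + e^(−0.88680) + e^(−2.6494) + e^(−2.7972) = 0.68318 + 0.41197 + 0.070694 + 0.060981 = 1.2268.
⟨E⟩ = 146.45 meV, ⟨E²⟩ = 37989 meV².
C_V/k_B = (⟨E²⟩ − ⟨E⟩²)/(kT)² = (37989 − 21448)/33372 = 0.496.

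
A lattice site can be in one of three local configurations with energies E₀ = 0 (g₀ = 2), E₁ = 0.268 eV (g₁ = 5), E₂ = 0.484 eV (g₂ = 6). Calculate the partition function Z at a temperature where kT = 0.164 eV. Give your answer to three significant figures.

Z = 3.29

Eᵢ/kT = 0, 1.6341, 2.9512.
Z = Σ gᵢe^(−Eᵢ/kT) = 2·e^(−0) + 5·e^(−1.6341) + 6·e^(−2.9512) = 2.0000 + 0.97564 + 0.31366 = 3.2893.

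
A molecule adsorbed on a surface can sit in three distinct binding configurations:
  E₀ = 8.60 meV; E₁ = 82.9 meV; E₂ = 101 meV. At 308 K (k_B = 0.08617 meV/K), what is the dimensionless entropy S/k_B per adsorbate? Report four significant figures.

0.3418

k_BT = 0.08617 × 308 K = 26.5404 meV.
Eᵢ/kT = 0.324034, 3.12354, 3.80552.
Z = Σ e^(−Eᵢ/kT) = e^(−0.324034) + e^(−3.12354) + e^(−3.80552) = 0.723226 + 0.0440011 + 0.0222476 = 0.789475.
⟨E⟩ = Σ EᵢPᵢ = 15.3449 meV.
S/k_B = ln Z + ⟨E⟩/kT = ln(0.789475) + 15.3449/26.5404 = -0.236387 + 0.578171 = 0.3418.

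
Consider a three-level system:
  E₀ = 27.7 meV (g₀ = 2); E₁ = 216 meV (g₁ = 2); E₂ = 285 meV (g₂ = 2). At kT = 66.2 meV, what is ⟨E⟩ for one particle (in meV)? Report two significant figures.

Eᵢ/kT = 0.4184, 3.263, 4.305.
Z = Σ gᵢe^(−Eᵢ/kT) = 2·e^(−0.4184) + 2·e^(−3.263) + 2·e^(−4.305) = 1.316 + 0.07655 + 0.02700 = 1.420.
⟨E⟩ = Σ Eᵢ gᵢe^(−Eᵢ/kT) / Z = (27.7·1.316 + 216·0.07655 + 285·0.02700) / 1.420 = 43 meV.

43 meV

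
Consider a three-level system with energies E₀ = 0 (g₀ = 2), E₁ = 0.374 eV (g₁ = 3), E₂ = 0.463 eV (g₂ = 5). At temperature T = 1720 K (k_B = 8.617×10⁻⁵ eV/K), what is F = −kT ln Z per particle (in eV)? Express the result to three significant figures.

k_BT = 8.617×10⁻⁵ × 1720 K = 0.14821 eV.
Eᵢ/kT = 0, 2.5234, 3.1239.
Z = Σ gᵢe^(−Eᵢ/kT) = 2·e^(−0) + 3·e^(−2.5234) + 5·e^(−3.1239) = 2.0000 + 0.24056 + 0.21993 = 2.4605.
F = −kT ln Z = −0.14821 × ln(2.4605) = −0.14821 × 0.90036 = -0.133 eV.

-0.133 eV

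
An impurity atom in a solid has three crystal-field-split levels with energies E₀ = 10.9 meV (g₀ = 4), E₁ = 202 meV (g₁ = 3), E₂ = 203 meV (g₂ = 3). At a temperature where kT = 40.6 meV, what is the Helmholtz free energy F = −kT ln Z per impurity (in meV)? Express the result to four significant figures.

Eᵢ/kT = 0.268473, 4.97537, 5.00000.
Z = Σ gᵢe^(−Eᵢ/kT) = 4·e^(−0.268473) + 3·e^(−4.97537) + 3·e^(−5.00000) = 3.05818 + 0.0207179 + 0.0202138 = 3.09911.
F = −kT ln Z = −40.6 × ln(3.09911) = −40.6 × 1.13111 = -45.92 meV.

-45.92 meV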